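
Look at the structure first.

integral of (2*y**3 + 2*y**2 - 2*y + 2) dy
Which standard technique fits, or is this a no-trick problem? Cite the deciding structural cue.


Best approach: no special technique — a term-by-term power-rule job in y; no substitution or rearrangement earns its keep here.


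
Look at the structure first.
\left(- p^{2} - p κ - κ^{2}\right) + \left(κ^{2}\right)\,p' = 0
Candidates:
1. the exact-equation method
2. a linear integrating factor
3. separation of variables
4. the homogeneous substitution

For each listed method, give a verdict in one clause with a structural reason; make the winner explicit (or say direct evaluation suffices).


Best approach: the homogeneous substitution — scaling κ and p together leaves the slope fixed — it depends only on p/κ, so substitute the ratio.
- the exact-equation method — the mixed partial derivatives differ, so the left side is not a total differential.
- a linear integrating factor: the unknown enters nonlinearly (through a power, a denominator, or a transcendental function), which the linear integrating-factor recipe cannot absorb as-is — any repair would come from a preliminary substitution, not the factor.
- separation of variables: the two dependences are entangled, not a clean product of one-variable pieces.
- the homogeneous substitution — yes — fits the structure here.


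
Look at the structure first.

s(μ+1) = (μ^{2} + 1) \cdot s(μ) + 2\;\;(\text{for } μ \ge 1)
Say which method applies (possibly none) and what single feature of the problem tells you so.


Verdict: a summation factor — it is first-order linear but the coefficient μ^{2} + 1 depends on the index, so multiply through by a summation factor to telescope it.


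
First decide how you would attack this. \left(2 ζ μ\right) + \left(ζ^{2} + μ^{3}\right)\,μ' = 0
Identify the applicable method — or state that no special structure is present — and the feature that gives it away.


Verdict: the exact-equation method — because the two cross partials coincide, the form is conservative as written — recover its potential in (ζ, μ).


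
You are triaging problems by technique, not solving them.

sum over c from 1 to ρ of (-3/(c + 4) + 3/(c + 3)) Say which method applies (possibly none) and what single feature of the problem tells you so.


Method: telescoping — this sum is a zipper: each term contributes 3/(c + 3) and removes the next index's value, which the following term puts back, closing term by term.


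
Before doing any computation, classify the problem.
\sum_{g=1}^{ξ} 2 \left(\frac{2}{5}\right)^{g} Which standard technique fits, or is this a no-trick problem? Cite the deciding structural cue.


Diagnosis: the geometric series formula — consecutive terms stand in a fixed index-free ratio — the geometric sum formula closes it.


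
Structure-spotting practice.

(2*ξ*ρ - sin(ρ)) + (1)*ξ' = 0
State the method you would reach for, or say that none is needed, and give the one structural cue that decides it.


Method: a linear integrating factor — linear in the unknown with genuine forcing: multiply through by the exponential of the integrated coefficient and the left side closes into one derivative.


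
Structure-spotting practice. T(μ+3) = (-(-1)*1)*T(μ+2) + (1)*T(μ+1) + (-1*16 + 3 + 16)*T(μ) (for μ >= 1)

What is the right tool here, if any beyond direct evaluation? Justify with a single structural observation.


Best approach: the characteristic-root method — every coefficient is a fixed number and the forcing is zero — substitute r^μ and read off the root equation.


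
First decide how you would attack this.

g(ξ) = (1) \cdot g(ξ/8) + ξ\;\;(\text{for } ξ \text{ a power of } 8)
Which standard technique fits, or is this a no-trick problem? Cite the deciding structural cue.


Diagnosis: the master substitution — the argument contracts 8-fold per step: reindex ξ exponentially and solve the linear recurrence in the new index.


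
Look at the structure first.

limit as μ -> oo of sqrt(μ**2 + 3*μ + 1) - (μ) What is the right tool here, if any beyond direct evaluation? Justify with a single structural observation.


Best approach: conjugate multiplication — both pieces blow up but their difference is finite; the conjugate trick rationalizes sqrt(μ**2 + 3*μ + 1) - μ.


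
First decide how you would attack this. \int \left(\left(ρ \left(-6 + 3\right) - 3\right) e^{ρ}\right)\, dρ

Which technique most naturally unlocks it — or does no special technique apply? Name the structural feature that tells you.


Best approach: integration by parts — differentiate (ρ \left(-6 + 3\right) - 3), integrate e^{ρ}: each pass lowers the polynomial degree, so parts terminates.


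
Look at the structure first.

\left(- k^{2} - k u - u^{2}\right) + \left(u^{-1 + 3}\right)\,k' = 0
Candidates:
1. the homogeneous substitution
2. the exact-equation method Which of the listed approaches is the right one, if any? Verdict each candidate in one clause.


Verdict: the homogeneous substitution — solved for the derivative, the right side is unchanged under scaling u and k together — it depends only on the ratio k/u, so substitute a single ratio variable.
- the homogeneous substitution — a fit — the right tool for this form.
- the exact-equation method — the mixed-partials test fails on this split — it is not an exact differential as presented.


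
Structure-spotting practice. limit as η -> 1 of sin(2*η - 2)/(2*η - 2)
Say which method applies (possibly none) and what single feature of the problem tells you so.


Verdict: l'Hôpital's rule (0/0) — substituting 1 gives 0 over 0; differentiate top and bottom once and re-evaluate. Expanding numerator and denominator to first order gives the same value — the rule automates exactly that.


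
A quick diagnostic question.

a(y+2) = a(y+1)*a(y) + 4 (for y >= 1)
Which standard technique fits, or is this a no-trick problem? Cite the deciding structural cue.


Diagnosis: no special technique — the update rule curves (it is not linear in the unknown sequence), so no superposition-based closed form attaches — iterate or study it directly.


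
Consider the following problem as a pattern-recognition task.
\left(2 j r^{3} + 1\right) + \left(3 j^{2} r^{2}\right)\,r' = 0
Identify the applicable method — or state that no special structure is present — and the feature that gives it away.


Best approach: the exact-equation method — this form is already the differential of something: the matching mixed partials of 2 j r^{3} + 1 and 3 j^{2} r^{2} prove it.


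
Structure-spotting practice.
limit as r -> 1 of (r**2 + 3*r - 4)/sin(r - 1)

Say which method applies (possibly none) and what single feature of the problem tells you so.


Technique: l'Hôpital's rule (0/0) — numerator and denominator both vanish at 1 — a genuine 0/0 form, which is exactly when l'Hôpital applies. Expanding numerator and denominator to first order gives the same value — the rule automates exactly that.


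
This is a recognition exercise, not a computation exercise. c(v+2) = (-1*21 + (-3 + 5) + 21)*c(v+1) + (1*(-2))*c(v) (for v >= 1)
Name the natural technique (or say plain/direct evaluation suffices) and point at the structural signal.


Best approach: the characteristic-root method — shift-invariance with fixed coefficients calls for exponential trials; the characteristic polynomial finds every r^v.


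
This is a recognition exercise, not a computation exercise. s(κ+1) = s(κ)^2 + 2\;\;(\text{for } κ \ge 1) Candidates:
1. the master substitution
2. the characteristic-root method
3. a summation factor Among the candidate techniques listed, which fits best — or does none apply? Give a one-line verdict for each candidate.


Method: no special technique — each new value is a nonlinear function of earlier ones — scaling arguments and superposition both fail.
- the master substitution: the recursion shifts the index rather than dividing it.
- the characteristic-root method: nonlinearity rules out exponential-mode superposition from the start.
- a summation factor — no summation factor applies — the rule is not linear in the sequence values.


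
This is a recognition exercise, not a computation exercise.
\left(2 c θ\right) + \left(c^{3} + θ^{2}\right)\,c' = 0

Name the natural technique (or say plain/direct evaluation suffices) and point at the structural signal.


Technique: the exact-equation method — checking ∂/∂c of 2 c θ against ∂/∂θ of c^{3} + θ^{2}: they match — the equation is exact as it stands.


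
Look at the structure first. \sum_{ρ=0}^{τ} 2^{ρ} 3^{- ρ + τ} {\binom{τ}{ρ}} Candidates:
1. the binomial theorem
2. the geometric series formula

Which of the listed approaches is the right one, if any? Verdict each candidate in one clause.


Technique: the binomial theorem — the binomial coefficients weight matched powers of 2 and 3, which is exactly the expansion of a binomial power.
- the binomial theorem: applies; the problem has the shape this method handles.
- the geometric series formula: the term-to-term ratio changes with the index, so the geometric formula cannot close it.


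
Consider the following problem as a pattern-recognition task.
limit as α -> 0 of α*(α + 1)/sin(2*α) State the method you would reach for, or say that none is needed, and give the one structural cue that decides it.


Verdict: l'Hôpital's rule (0/0) — numerator and denominator both vanish at 0 — a genuine 0/0 form, which is exactly when l'Hôpital applies. One could equally expand both pieces locally and compare leading terms; the rule does that in one stroke.


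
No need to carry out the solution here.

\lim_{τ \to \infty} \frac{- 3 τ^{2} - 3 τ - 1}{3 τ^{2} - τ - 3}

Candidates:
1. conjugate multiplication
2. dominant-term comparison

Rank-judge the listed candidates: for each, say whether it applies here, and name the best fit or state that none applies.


Diagnosis: dominant-term comparison — divide by the highest power of τ present: lower-order terms vanish and the dominant ratio remains.
- conjugate multiplication: there are no radicals in tension whose conjugate would simplify matters.
- dominant-term comparison — applicable, and directly so.


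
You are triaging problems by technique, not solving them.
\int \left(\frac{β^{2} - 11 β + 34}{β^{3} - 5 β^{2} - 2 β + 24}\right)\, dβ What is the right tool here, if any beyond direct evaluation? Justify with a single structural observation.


Verdict: partial fractions — the bottom factors while the top stays lower-degree — split into simple fractions and integrate piece by piece.


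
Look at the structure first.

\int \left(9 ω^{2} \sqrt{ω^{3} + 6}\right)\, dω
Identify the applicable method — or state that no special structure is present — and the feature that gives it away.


Technique: u-substitution — collected, the integrand has one factor that is, up to a constant, the derivative of an inner expression the rest depends on — substitute for that inner expression.


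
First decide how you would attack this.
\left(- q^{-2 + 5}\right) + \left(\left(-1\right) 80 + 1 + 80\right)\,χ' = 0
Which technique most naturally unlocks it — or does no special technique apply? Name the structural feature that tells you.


Technique: no special technique — solved for the derivative, χ never appears on the right — this is a direct integration in q, not a differential-equations problem at heart.


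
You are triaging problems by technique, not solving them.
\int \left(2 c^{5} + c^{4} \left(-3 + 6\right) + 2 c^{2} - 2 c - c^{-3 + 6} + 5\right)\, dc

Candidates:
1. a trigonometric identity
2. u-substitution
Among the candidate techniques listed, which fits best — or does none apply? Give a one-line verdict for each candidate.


Method: no special technique — every term is a constant multiple of a power of c; term-wise power-rule integration needs no preliminary transformation.
- a trigonometric identity — with no trigonometric functions present, identity rewriting has no target.
- u-substitution: any workable substitution here is cosmetic — the integrand is already in directly integrable form.


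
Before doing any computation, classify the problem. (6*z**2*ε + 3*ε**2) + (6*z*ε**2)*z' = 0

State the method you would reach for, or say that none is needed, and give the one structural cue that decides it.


Verdict: the exact-equation method — 6*z**2*ε + 3*ε**2 and 6*z*ε**2 pass the exactness check on the nose, so no integrating factor in ε or z is needed at all.


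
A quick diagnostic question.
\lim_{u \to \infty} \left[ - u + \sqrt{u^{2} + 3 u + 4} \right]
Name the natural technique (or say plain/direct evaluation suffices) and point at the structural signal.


Method: conjugate multiplication — turning the difference into a conjugate-rationalized ratio makes the limit readable.


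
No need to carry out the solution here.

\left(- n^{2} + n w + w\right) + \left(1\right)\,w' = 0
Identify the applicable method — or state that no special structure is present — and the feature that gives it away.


Best approach: a linear integrating factor — the unknown enters only to the first power against a nonzero forcing term — the integrating-factor template applies directly.


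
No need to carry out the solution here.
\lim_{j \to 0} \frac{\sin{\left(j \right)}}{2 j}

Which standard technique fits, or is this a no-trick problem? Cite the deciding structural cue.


Technique: l'Hôpital's rule (0/0) — numerator and denominator both vanish at 0 — a genuine 0/0 form, which is exactly when l'Hôpital applies. Expanding numerator and denominator to first order gives the same value — the rule automates exactly that.


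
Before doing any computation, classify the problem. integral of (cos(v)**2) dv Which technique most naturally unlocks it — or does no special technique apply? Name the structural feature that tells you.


Verdict: a trigonometric identity — cos(v)**2 carries an even exponent — trade it for double-angle cosines before integrating.


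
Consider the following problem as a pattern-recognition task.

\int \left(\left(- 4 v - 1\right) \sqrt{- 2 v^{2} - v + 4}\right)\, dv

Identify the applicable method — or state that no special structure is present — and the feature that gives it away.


Method: u-substitution — structure check: outer function, inner expression - 2 v^{2} - v + 4, inner derivative as a factor — the classic u = - 2 v^{2} - v + 4 pattern.


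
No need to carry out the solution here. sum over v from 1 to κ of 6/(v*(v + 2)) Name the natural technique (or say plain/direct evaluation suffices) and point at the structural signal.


Best approach: telescoping — 6/(v*(v + 2)) hides a difference of shifted reciprocals — decompose it and the middle of the sum vanishes.


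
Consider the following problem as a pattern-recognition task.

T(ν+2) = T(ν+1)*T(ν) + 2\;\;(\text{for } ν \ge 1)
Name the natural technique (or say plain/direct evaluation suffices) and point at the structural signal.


Diagnosis: no special technique — a nonlinear dependence on earlier terms breaks linearity, and with it every superposition-based closed form.


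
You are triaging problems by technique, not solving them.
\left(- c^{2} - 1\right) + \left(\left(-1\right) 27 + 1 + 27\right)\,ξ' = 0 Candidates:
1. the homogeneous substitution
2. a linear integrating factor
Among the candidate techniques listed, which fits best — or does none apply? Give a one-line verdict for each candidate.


Method: no special technique — the slope is a function of c alone, so integrate both sides directly.
- the homogeneous substitution: solved for the derivative, the right side changes under joint scaling of the two variables.
- a linear integrating factor — the linear template holds only trivially here (the unknown is absent, so the coefficient is zero) — the method is not the natural label.


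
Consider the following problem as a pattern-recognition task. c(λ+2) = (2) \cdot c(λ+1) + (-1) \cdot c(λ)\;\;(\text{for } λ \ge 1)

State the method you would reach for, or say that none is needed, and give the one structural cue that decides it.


Method: the characteristic-root method — every coefficient is a fixed number and the forcing is zero — substitute r^λ and read off the root equation.


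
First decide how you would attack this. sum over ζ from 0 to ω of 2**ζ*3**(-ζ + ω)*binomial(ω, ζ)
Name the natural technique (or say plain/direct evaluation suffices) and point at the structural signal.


Best approach: the binomial theorem — the binomial coefficients weight matched powers of 2 and 3, which is exactly the expansion of a binomial power.


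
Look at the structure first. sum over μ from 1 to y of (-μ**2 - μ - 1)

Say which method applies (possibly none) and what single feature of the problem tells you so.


Technique: no special technique — this is bookkeeping, not technique: standard formulas for sums of constant-multiple powers of μ apply termwise.


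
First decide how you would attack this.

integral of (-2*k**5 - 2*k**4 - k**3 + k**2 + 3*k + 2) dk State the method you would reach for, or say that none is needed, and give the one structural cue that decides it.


Best approach: no special technique — every term is a constant multiple of a power of k; term-wise power-rule integration needs no preliminary transformation.


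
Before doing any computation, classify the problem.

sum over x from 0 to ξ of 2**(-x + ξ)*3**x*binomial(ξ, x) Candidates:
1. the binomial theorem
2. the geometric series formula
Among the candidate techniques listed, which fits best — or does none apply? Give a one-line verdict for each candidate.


Diagnosis: the binomial theorem — the summand is term x of a binomial expansion in 3 and 2; the whole sum is a single power.
- the binomial theorem — yes, a natural case for it.
- the geometric series formula — the term-to-term ratio changes with the index, so the geometric formula cannot close it.


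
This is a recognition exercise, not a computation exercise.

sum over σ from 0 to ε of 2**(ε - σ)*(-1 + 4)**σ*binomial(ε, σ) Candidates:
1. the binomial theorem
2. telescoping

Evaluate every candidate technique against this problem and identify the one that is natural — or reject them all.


Diagnosis: the binomial theorem — terms weighting binomial(ε, σ) against matched powers of (-1 + 4) and 2 reassemble into ((-1 + 4) + 2)^ε by the binomial theorem.
- the binomial theorem: yes, a natural case for it.
- telescoping: as presented, consecutive terms share no shifted copy to cancel against — no rewrite is on display to change that.


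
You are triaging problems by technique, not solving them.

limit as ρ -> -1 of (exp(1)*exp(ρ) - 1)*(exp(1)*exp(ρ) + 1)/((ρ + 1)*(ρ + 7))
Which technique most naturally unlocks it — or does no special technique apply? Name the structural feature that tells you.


Method: l'Hôpital's rule (0/0) — both numerator and denominator vanish at -1: the genuine 0/0 indeterminate that l'Hôpital exists for. A first-order expansion at the point is an equally standard path; the rule packages it.


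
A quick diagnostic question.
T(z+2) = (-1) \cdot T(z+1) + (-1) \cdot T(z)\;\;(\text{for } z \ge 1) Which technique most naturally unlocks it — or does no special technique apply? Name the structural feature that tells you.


Method: the characteristic-root method — linear, homogeneous, constant coefficients: solutions of the form r^z exist — find the roots of the characteristic polynomial.


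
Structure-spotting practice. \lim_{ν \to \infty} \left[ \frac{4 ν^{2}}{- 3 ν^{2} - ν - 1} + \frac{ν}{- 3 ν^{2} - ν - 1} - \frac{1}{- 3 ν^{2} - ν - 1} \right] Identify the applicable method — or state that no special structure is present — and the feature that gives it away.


Best approach: dominant-term comparison — growth-rate triage: the leading powers of ν decide the limit, everything else is noise. l'Hôpital's at-infinity variant applies to the expression viewed as a single quotient; the leading-term comparison is the direct route.


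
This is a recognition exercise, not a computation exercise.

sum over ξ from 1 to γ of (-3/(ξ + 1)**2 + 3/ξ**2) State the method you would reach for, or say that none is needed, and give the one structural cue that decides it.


Verdict: telescoping — the piece each term subtracts is 3/ξ**2 advanced by one index, and it reappears with a plus sign leading the following term — the sum collapses to its boundary terms.


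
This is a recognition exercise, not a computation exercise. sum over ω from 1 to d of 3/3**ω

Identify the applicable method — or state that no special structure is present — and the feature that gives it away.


Method: the geometric series formula — consecutive terms stand in a fixed index-free ratio — the geometric sum formula closes it.


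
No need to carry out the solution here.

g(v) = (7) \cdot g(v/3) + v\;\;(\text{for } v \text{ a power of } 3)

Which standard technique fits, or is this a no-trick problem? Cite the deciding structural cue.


Diagnosis: the master substitution — the argument shrinks by the factor 3, so measure the index on a logarithmic scale and the recursion becomes a shift.


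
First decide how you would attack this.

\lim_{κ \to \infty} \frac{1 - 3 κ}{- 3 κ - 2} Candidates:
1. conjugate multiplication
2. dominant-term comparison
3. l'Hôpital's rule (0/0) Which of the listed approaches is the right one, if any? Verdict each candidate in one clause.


Technique: dominant-term comparison — divide through by the highest power of κ; every lower-order term dies and the dominant terms decide the limit.
- conjugate multiplication — no difference of divergent radicals appears, so rationalizing has nothing to cancel.
- dominant-term comparison: yes, a natural case for it.
- l'Hôpital's rule (0/0): no 0/0 form appears: written as one quotient, top and bottom both grow without bound, and the ratio is decided by their leading terms.


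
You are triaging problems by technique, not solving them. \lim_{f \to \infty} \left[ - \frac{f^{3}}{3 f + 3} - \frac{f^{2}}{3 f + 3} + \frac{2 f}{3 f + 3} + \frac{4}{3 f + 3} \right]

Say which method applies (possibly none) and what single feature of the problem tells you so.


Diagnosis: dominant-term comparison — at large f only the top-degree terms survive; compare the leading terms and the limit falls out. l'Hôpital's at-infinity variant applies to the expression viewed as a single quotient; the leading-term comparison is the direct route.


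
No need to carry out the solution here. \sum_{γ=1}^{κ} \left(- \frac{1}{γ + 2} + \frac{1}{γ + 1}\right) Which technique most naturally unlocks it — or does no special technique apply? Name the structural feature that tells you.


Technique: telescoping — spot the paired structure — each term adds \frac{1}{γ + 1} and subtracts its successor value, which the next term restores: the definition of a telescoping chain.


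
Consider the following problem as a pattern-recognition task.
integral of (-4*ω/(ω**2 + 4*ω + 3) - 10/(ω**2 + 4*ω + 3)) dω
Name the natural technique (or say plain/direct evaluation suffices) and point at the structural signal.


Best approach: partial fractions — once ω**2 + 4*ω + 3 is factored, each root contributes a simple-fraction term; integrate them one at a time.


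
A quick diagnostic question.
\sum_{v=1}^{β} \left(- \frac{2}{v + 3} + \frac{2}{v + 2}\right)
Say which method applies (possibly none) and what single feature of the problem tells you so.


Technique: telescoping — consecutive terms evaluate one function at adjacent indices (\frac{2}{v + 2} is its current value): one term's tail is the next term's head, so the chain collapses.


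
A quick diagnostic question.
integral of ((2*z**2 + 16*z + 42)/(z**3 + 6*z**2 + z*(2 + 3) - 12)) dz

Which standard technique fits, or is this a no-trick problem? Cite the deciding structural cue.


Diagnosis: partial fractions — a proper rational integrand over the factorable (z**3 + 6*z**2 + z*(2 + 3) - 12): partial fractions reduce it to elementary pieces.


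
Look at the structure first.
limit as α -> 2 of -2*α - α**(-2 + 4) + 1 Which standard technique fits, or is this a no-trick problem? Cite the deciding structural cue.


Technique: no special technique — no vanishing denominator and no indeterminate clash at the point — evaluation is immediate.


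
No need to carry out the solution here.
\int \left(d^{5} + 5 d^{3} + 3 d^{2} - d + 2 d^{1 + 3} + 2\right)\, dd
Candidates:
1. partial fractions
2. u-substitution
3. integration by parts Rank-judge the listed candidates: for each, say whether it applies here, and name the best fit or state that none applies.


Method: no special technique — nothing composite, nothing rational, nothing trigonometric — each constant-multiple power of d integrates by the power rule alone.
- partial fractions: there is no rational-function structure to decompose.
- u-substitution — any workable substitution here is cosmetic — the integrand is already in directly integrable form.
- integration by parts: splitting off a factor buys nothing — the integrand integrates directly without parts.


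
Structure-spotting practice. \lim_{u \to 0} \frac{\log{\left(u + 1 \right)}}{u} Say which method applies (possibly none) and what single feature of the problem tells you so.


Verdict: l'Hôpital's rule (0/0) — the 0/0 form at 0 is the signature situation for l'Hôpital's rule. The standard small-argument limits would also carry it; the rule is the systematic route.


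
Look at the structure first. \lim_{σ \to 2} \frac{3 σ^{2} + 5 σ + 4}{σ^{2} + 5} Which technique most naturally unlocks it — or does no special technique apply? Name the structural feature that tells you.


Verdict: no special technique — the function is continuous at 2; evaluation is itself the limit, no machinery required.


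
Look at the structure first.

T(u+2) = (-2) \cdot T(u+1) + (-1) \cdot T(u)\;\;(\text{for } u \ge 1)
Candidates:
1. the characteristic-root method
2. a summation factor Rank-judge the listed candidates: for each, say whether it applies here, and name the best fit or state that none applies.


Best approach: the characteristic-root method — linear, homogeneous, constant coefficients: solutions of the form r^u exist — find the roots of the characteristic polynomial.
- the characteristic-root method: yes, a natural case for it.
- a summation factor: the recurrence reaches back more than one step, outside the first-order family a summation factor normalizes.


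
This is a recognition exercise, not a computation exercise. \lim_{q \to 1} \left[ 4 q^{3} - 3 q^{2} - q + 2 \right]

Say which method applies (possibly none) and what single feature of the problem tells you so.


Method: no special technique — no zero denominators, no indeterminate clash at 1 — substitute and read off the value.


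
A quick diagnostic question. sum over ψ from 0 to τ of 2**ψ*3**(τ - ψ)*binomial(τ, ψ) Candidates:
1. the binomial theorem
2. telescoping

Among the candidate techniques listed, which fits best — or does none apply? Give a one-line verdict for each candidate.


Diagnosis: the binomial theorem — binomial coefficients against complementary powers of 2 and 3: recognize the binomial expansion and resum.
- the binomial theorem: yes, a natural case for it.
- telescoping: the summand is not presented as a shifted difference — a telescoping rewrite may exist, but the displayed structure does not offer one.


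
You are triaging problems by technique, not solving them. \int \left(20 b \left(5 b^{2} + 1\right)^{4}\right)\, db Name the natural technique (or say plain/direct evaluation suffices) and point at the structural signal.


Diagnosis: u-substitution — read it as f(5 b^{2} + 1) times a constant multiple of d(5 b^{2} + 1): one substitution, u = 5 b^{2} + 1, finishes it. Nothing stops a full expansion here — the substitution simply spares the algebra.


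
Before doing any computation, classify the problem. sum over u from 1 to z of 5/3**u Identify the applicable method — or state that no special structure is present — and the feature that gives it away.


Method: the geometric series formula — consecutive terms stand in a fixed index-free ratio — the geometric sum formula closes it.


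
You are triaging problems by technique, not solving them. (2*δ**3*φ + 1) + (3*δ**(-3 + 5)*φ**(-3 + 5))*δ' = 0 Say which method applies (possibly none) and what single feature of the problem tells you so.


Best approach: the exact-equation method — because the two cross partials coincide, the form is conservative as written — recover its potential in (φ, δ).


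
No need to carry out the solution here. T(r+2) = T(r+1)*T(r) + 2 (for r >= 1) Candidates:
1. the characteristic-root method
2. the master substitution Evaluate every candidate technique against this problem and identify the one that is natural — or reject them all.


Method: no special technique — the recurrence is nonlinear in the sequence terms; no linear-recurrence method fits it as written — one iterates or studies it directly.
- the characteristic-root method — the recursion is nonlinear in the sequence values, so no linear-modes ansatz applies.
- the master substitution — with no divided-index recursive call, reindexing by powers of a base buys nothing.


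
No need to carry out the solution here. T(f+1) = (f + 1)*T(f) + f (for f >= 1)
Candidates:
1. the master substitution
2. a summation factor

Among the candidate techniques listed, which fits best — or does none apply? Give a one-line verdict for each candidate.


Best approach: a summation factor — first-order, linear, moving coefficient f + 1: the discrete analogue of an integrating factor handles it.
- the master substitution: this is shift-type recursion, outside the divide-and-conquer template.
- a summation factor: applicable, and directly so.


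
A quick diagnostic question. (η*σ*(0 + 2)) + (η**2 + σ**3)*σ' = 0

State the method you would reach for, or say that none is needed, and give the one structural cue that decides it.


Technique: the exact-equation method — equality of cross partials is the green light — assemble the potential function term by term.


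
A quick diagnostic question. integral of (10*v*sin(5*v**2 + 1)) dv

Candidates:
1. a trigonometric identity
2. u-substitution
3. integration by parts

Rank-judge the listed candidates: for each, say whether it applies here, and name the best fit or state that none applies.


Method: u-substitution — the only nontrivial dependence routes through 5*v**2 + 1, whose derivative supplies the leftover factor up to a constant multiple — u = 5*v**2 + 1 flattens it.
- a trigonometric identity: the trigonometric factor has no even power to reduce and no cross-frequency product to convert — the standard power-reduction and product-to-sum identities do not engage it.
- u-substitution: applies; the problem has the shape this method handles.
- integration by parts — a polynomial factor is present, but its partner is not an exp, sine, or cosine of a degree-1 argument, nor a logarithm.


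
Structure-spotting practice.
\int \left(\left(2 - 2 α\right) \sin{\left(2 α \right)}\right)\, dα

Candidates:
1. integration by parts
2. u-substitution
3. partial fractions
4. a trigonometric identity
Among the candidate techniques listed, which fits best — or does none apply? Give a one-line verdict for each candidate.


Verdict: integration by parts — a polynomial factor 2 - 2 α multiplies \sin{\left(2 α \right)}; differentiating 2 - 2 α lowers its degree while \sin{\left(2 α \right)} integrates cleanly, so parts wins.
- integration by parts: applies; the problem has the shape this method handles.
- u-substitution: no subexpression of the integrand pairs with its own derivative as a factor — individual terms may offer their own substitutions, but any change of variable covering the whole integral would have to be constructed from outside the expression.
- partial fractions — there is no rational-function structure to decompose.
- a trigonometric identity — no even trigonometric power and no product of distinct frequencies to rewrite.


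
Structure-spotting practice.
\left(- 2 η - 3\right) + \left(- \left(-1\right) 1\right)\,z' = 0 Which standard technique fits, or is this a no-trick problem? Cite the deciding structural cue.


Diagnosis: no special technique — solved for the derivative, z never appears on the right — this is a direct integration in η, not a differential-equations problem at heart.


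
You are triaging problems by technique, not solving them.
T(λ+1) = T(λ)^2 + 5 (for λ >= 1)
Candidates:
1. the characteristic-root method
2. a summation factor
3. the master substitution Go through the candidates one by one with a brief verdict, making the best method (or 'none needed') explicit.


Method: no special technique — the unknown enters the rule nonlinearly, not as a weighted sum — no linear method is even well-posed.
- the characteristic-root method — the recursion is nonlinear in the sequence values, so no linear-modes ansatz applies.
- a summation factor — the recursion is nonlinear — outside the first-order linear family a summation factor addresses.
- the master substitution: the recursive argument is a shift of the index, not a fixed fraction of it.


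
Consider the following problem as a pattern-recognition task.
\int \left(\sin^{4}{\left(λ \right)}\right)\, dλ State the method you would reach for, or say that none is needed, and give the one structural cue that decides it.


Verdict: a trigonometric identity — \sin^{4}{\left(λ \right)} carries an even exponent — trade it for double-angle cosines before integrating.


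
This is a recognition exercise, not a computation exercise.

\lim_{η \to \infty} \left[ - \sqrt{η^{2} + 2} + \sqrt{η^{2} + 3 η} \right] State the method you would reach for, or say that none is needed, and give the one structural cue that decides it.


Best approach: conjugate multiplication — both pieces blow up but their difference is finite; the conjugate trick rationalizes \sqrt{η^{2} + 3 η} - \sqrt{η^{2} + 2}.


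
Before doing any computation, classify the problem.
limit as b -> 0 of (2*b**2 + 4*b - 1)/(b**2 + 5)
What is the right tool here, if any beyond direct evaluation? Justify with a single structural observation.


Method: no special technique — nothing blocks direct substitution at 0: plug in and finish.


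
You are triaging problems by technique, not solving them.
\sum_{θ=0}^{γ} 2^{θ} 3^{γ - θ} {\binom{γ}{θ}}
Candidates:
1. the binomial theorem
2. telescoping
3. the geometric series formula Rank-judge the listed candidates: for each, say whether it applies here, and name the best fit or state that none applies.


Method: the binomial theorem — binomial coefficients against complementary powers of 2 and 3: recognize the binomial expansion and resum.
- the binomial theorem — yes, a natural case for it.
- telescoping: writing out consecutive terms as given produces no pairwise cancellation.
- the geometric series formula: the ratio of consecutive terms depends on the index.


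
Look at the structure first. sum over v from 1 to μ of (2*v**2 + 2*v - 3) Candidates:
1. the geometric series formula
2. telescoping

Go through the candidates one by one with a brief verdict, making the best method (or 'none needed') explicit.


Verdict: no special technique — this is bookkeeping, not technique: standard formulas for sums of constant-multiple powers of v apply termwise.
- the geometric series formula — dividing successive terms gives an index-dependent quantity, not a constant.
- telescoping: neither a shifted-difference shape nor integer-spaced poles are present.


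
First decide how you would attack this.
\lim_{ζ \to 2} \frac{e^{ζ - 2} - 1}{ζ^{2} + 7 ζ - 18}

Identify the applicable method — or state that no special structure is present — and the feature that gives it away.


Best approach: l'Hôpital's rule (0/0) — the 0/0 form at 2 is the signature situation for l'Hôpital's rule. The standard small-argument limits would also carry it; the rule is the systematic route.


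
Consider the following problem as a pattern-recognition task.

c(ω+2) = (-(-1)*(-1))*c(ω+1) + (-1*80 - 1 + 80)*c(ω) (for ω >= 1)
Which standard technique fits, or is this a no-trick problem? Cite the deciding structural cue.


Diagnosis: the characteristic-root method — because shifting ω leaves the equation's coefficients unchanged, exponential trials reduce it to algebra.


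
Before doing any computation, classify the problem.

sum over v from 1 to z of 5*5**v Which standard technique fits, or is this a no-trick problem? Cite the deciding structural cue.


Technique: the geometric series formula — the ratio of consecutive terms is the constant 5, independent of the index — a geometric sum.


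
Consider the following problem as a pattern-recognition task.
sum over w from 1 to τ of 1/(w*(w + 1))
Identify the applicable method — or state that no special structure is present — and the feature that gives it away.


Method: telescoping — 1/(w*(w + 1)) decomposes into shift-paired simple fractions; the series telescopes to finitely many boundary pieces.


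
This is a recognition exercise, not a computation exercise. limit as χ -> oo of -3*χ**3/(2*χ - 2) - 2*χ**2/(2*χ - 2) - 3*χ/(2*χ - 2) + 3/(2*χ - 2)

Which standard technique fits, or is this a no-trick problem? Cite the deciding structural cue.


Technique: dominant-term comparison — divide by the highest power of χ present: lower-order terms vanish and the dominant ratio remains. Differentiating the expression as a single quotient would eventually settle it as well; matching dominant growth settles it immediately.


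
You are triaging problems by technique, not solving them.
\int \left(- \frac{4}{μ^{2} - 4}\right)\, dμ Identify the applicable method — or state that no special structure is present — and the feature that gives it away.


Best approach: partial fractions — with μ^{2} - 4 factorable and the degree on top strictly smaller, simple-fraction decomposition is immediate.


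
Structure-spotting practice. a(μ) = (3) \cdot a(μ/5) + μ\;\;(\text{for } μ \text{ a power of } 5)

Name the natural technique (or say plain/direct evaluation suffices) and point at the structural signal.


Technique: the master substitution — treat m = log base 5 of μ as the new clock: one recursion step advances m by one while μ scales by 5.


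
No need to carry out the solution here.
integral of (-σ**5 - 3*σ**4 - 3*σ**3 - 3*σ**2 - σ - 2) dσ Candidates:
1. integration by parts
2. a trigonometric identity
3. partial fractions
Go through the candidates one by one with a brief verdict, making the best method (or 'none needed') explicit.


Diagnosis: no special technique — a term-by-term power-rule job in σ; no substitution or rearrangement earns its keep here.
- integration by parts — splitting off a factor buys nothing — the integrand integrates directly without parts.
- a trigonometric identity: there is no trigonometric structure at all — the integrand carries no sine or cosine to rewrite.
- partial fractions: there is no rational-function structure to decompose.


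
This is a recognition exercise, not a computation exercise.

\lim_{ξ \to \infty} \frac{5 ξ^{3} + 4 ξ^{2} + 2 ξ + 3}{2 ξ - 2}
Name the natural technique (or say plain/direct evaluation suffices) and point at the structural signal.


Best approach: dominant-term comparison — divide through by the highest power of ξ; every lower-order term dies and the dominant terms decide the limit. As a single quotient, the ∞/∞ shape would yield to repeated differentiation as well — the growth comparison gets there in one look.
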